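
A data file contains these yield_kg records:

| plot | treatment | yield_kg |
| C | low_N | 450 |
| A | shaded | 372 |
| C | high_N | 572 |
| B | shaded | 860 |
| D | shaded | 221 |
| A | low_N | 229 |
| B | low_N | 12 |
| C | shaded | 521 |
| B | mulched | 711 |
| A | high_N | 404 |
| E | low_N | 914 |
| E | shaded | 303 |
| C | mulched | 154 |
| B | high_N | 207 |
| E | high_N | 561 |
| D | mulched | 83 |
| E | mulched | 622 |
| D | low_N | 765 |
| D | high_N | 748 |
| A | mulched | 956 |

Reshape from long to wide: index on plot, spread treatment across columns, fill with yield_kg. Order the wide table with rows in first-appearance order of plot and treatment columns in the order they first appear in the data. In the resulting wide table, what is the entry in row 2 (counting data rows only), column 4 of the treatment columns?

956

With rows in first-appearance order of plot, row 2 is plot=A. treatment columns in first-appearance order: low_N, shaded, high_N, mulched; column 4 is mulched.
Long rows with plot=A, treatment=mulched: yield_kg = 956.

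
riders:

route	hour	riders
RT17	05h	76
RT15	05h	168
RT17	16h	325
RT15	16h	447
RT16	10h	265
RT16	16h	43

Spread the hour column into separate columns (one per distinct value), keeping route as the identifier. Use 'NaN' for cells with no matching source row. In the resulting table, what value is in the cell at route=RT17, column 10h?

No long-format row has route=RT17 and hour=10h, so the cell is NaN.

NaN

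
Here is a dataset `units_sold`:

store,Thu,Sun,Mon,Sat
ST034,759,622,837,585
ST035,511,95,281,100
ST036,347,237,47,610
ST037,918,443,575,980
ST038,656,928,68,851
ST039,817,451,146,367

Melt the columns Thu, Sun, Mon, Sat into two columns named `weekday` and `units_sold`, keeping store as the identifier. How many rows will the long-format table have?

24

6 store values × 4 melted columns = 24 rows.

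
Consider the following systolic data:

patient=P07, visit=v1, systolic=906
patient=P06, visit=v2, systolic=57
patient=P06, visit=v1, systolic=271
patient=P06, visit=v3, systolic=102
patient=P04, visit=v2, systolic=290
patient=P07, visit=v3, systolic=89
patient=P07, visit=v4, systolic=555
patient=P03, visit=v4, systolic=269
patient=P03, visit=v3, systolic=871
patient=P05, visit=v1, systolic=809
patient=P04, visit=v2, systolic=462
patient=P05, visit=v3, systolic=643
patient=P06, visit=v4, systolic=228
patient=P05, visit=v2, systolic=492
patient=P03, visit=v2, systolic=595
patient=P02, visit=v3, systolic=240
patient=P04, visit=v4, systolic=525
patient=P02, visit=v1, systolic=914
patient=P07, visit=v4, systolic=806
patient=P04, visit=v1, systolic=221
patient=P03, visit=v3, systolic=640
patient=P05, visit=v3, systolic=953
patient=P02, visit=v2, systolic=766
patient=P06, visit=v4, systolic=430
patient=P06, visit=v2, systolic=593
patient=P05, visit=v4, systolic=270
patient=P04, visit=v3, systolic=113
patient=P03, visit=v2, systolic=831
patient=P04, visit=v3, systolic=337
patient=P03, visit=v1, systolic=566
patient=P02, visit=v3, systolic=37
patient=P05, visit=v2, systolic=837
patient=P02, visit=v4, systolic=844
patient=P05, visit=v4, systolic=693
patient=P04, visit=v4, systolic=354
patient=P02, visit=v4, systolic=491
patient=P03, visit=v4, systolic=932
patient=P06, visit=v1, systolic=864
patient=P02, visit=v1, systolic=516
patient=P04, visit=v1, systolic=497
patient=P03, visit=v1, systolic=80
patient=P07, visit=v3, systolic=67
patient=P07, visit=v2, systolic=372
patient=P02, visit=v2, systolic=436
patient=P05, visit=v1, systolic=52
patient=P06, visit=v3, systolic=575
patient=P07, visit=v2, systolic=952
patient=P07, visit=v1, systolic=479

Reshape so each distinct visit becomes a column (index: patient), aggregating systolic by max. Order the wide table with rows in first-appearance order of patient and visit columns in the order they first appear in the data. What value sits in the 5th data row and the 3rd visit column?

With rows in first-appearance order of patient, row 5 is patient=P05. visit columns in first-appearance order: v1, v2, v3, v4; column 3 is v3.
Long rows with patient=P05, visit=v3: max(643, 953) = 953.

953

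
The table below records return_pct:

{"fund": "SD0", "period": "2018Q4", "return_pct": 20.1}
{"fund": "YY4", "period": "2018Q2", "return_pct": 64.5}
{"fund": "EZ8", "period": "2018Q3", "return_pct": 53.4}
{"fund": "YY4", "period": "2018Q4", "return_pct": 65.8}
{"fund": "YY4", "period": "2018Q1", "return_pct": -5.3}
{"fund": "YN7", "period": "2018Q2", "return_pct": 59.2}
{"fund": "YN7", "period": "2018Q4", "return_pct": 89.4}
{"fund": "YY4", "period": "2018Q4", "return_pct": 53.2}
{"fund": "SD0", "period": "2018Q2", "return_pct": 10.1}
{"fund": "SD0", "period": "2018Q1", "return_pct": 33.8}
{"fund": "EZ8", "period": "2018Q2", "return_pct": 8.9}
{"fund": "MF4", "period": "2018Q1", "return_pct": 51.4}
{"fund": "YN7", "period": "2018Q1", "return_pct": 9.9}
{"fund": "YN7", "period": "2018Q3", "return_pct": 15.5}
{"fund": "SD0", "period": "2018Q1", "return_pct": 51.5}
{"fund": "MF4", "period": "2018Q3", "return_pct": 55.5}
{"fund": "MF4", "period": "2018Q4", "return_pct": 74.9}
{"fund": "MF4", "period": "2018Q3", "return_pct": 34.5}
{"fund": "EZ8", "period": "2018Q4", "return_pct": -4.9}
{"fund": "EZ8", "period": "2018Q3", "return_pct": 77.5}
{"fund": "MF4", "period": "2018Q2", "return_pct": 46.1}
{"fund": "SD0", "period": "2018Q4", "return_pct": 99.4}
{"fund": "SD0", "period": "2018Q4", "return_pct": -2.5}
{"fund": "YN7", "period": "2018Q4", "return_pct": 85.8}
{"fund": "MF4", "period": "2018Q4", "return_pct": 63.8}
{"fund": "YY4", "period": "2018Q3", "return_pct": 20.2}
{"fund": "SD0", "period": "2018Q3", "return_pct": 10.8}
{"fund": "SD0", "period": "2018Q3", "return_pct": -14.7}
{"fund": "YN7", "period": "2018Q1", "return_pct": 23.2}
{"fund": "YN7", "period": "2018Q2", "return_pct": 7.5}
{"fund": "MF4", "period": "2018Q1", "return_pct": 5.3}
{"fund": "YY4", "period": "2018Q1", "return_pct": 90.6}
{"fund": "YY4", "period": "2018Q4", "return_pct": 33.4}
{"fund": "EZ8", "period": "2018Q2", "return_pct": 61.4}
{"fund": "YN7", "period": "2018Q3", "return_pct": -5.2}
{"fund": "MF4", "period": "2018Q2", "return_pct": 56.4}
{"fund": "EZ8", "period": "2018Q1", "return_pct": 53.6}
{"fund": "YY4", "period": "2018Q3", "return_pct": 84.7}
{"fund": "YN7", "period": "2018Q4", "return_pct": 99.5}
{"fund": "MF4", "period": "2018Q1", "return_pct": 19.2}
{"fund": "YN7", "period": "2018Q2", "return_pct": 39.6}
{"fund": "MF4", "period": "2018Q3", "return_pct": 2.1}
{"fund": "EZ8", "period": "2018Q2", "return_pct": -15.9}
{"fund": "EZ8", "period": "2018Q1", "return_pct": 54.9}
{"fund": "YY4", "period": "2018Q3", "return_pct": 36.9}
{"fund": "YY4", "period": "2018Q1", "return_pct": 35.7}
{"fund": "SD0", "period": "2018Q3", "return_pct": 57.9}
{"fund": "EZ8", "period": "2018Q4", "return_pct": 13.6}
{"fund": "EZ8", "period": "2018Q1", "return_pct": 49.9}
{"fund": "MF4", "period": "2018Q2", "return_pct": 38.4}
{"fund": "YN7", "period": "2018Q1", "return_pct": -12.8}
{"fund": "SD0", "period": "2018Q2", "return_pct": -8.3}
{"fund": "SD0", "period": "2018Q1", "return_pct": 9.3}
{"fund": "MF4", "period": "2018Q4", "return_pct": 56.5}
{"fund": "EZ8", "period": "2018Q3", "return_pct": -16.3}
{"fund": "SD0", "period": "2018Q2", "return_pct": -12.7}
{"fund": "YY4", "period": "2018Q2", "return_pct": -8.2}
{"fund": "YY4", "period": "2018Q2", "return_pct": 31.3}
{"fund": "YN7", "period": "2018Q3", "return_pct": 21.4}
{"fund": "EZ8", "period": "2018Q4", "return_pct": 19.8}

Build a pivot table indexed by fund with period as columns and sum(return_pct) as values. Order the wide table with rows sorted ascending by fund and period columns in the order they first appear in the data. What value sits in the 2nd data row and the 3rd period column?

With rows sorted ascending by fund, row 2 is fund=MF4. period columns in first-appearance order: 2018Q4, 2018Q2, 2018Q3, 2018Q1; column 3 is 2018Q3.
Long rows with fund=MF4, period=2018Q3: 55.5 + 34.5 + 2.1 = 92.1.

92.1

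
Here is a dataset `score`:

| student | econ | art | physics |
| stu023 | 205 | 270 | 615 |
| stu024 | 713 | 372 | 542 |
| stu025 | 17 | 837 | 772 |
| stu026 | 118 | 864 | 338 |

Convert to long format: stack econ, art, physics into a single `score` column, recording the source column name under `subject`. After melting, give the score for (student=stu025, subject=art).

Unpivoting turns each (student, wide-column) pair into one long row.
The wide cell at row stu025, column art holds 837, so the long row (stu025, art) has score=837.

837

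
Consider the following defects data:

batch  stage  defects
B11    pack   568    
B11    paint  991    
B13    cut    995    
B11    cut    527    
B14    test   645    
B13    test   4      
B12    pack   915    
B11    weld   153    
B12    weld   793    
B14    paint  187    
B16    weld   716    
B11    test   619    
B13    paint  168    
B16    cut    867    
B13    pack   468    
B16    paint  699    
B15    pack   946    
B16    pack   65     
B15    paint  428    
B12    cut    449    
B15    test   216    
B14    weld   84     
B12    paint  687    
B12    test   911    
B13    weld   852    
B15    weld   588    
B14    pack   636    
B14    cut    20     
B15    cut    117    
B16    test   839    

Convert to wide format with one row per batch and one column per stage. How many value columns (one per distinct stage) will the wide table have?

5 distinct stage values: paint, weld, pack, cut, test.

5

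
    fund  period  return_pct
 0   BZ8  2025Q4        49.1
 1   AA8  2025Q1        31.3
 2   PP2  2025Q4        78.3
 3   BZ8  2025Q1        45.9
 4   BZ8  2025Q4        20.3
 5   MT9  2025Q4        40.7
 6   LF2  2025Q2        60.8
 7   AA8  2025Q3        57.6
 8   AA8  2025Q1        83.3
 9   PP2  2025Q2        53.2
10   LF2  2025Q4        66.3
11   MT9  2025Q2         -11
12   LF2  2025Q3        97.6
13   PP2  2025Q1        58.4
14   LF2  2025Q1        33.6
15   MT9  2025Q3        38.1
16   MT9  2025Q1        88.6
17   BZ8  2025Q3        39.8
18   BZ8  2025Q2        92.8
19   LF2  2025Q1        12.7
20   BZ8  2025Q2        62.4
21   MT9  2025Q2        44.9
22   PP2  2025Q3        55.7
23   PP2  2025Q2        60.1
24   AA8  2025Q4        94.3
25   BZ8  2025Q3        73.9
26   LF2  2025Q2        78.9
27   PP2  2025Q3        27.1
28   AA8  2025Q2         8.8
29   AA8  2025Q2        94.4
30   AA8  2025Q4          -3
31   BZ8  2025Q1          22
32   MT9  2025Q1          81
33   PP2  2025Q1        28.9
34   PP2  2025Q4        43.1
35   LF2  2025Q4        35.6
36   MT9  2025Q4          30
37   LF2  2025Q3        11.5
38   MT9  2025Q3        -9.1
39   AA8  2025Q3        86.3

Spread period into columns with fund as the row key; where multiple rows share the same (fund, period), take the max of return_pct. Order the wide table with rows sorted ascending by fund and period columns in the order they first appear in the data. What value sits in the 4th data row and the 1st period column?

With rows sorted ascending by fund, row 4 is fund=MT9. period columns in first-appearance order: 2025Q4, 2025Q1, 2025Q2, 2025Q3; column 1 is 2025Q4.
Long rows with fund=MT9, period=2025Q4: max(40.7, 30) = 40.7.

40.7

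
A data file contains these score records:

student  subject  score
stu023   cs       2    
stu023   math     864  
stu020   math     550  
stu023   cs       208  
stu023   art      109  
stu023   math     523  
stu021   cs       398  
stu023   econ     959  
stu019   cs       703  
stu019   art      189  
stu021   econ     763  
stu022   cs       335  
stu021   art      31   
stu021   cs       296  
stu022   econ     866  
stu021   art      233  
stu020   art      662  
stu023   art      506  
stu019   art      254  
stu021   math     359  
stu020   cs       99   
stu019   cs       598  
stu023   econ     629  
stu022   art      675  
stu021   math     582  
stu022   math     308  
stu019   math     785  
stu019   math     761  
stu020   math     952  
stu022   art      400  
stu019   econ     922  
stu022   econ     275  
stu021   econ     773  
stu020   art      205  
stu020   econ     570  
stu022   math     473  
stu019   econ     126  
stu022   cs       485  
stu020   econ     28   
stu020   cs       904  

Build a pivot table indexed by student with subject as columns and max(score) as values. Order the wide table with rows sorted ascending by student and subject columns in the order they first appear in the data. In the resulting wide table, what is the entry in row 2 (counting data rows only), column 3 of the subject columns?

662

With rows sorted ascending by student, row 2 is student=stu020. subject columns in first-appearance order: cs, math, art, econ; column 3 is art.
Long rows with student=stu020, subject=art: max(662, 205) = 662.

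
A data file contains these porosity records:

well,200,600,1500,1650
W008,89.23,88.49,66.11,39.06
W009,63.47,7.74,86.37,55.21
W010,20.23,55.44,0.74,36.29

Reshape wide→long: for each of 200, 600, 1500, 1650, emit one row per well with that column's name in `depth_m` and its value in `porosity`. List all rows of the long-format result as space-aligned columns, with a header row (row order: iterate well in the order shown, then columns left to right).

Each (well, column) pair becomes one row: 3 × 4 = 12 rows.
For example, (W008, 200) → porosity=89.23.

well  depth_m  porosity
W008  200      89.23   
W008  600      88.49   
W008  1500     66.11   
W008  1650     39.06   
W009  200      63.47   
W009  600      7.74    
W009  1500     86.37   
W009  1650     55.21   
W010  200      20.23   
W010  600      55.44   
W010  1500     0.74    
W010  1650     36.29   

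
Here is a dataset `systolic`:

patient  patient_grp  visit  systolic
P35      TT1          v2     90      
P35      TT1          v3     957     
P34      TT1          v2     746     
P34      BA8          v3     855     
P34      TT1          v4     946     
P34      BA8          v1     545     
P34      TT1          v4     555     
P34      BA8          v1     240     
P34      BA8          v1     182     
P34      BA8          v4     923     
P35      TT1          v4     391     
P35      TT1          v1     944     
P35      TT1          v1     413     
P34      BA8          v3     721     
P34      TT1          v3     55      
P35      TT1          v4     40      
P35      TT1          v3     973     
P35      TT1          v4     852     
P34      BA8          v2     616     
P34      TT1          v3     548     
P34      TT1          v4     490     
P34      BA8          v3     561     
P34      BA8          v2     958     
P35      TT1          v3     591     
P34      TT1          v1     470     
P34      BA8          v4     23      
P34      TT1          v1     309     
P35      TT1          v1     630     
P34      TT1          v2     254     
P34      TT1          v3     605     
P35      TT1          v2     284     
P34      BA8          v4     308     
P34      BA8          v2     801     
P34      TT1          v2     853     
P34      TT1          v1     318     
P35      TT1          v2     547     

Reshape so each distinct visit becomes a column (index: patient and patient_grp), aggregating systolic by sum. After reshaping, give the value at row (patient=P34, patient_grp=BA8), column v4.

1254

Rows with patient=P34, patient_grp=BA8 and visit=v4: systolic values are 923, 23, 308.
923 + 23 + 308 = 1254.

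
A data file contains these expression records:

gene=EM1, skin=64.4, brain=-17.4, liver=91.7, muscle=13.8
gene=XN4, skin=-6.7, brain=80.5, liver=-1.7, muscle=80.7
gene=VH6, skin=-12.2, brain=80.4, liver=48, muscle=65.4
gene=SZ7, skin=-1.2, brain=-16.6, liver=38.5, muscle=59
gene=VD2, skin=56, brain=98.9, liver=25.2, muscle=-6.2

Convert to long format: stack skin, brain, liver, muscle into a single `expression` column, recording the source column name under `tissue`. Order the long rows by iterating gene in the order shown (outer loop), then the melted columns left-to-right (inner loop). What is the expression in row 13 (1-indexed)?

-1.2

20 rows total (5 × 4). Row 13: index ⌊(13-1)/4⌋ = 3 into gene → SZ7; (13-1) mod 4 = 0 into the melted columns → skin.
So row 13 is (SZ7, skin, -1.2); expression = -1.2.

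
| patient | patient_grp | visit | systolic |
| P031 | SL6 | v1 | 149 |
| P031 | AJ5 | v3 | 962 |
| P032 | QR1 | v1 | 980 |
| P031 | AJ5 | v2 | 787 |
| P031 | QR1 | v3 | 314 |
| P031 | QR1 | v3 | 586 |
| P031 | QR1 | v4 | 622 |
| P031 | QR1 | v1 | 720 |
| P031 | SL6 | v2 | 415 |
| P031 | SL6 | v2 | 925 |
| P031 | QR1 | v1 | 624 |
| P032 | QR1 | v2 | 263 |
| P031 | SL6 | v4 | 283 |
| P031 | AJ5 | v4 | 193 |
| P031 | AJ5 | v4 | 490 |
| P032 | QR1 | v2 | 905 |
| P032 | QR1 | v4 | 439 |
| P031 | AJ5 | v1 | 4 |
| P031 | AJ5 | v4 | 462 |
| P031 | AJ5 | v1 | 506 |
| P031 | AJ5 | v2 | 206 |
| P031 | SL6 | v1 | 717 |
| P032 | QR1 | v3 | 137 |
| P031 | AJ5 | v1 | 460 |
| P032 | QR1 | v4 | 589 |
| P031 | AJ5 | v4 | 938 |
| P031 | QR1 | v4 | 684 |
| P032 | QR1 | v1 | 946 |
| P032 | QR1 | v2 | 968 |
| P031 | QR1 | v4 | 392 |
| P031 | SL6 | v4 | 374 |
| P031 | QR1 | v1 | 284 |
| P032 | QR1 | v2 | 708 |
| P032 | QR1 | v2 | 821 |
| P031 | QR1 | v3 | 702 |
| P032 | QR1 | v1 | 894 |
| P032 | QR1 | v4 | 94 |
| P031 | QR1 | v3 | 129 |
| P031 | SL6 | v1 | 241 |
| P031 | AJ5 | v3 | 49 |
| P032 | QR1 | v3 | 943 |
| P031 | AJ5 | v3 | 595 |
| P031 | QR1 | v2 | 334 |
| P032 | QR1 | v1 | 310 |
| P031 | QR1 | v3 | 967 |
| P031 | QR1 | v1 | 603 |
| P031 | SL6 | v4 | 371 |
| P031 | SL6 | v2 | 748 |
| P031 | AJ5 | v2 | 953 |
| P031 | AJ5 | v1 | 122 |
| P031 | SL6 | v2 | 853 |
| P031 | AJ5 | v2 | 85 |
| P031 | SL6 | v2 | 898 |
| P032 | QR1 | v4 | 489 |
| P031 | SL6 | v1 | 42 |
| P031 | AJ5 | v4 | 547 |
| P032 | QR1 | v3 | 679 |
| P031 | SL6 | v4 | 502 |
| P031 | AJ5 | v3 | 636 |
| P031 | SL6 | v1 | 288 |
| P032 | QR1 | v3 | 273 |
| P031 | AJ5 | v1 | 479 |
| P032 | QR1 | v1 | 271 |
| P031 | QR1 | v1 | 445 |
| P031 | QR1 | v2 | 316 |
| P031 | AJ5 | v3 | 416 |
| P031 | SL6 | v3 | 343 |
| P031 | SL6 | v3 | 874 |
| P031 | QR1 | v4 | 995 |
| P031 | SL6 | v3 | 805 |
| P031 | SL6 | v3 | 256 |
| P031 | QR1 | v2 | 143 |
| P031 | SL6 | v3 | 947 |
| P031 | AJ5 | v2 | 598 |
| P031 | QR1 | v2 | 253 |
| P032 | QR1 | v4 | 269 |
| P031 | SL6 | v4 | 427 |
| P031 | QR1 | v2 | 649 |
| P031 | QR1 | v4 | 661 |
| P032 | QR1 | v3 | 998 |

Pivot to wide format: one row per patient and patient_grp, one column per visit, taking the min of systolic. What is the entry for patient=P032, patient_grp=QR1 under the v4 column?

94

Rows with patient=P032, patient_grp=QR1 and visit=v4: systolic values are 439, 589, 94, 489, 269.
min(439, 589, 94, 489, 269) = 94.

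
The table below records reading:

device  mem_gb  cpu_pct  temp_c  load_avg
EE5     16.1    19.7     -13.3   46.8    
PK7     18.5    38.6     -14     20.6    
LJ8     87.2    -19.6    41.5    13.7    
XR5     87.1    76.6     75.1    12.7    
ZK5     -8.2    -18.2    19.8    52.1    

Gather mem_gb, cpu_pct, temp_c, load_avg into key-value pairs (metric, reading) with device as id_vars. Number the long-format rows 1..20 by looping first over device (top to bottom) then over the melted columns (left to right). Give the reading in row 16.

12.7

20 rows total (5 × 4). Row 16: index ⌊(16-1)/4⌋ = 3 into device → XR5; (16-1) mod 4 = 3 into the melted columns → load_avg.
So row 16 is (XR5, load_avg, 12.7); reading = 12.7.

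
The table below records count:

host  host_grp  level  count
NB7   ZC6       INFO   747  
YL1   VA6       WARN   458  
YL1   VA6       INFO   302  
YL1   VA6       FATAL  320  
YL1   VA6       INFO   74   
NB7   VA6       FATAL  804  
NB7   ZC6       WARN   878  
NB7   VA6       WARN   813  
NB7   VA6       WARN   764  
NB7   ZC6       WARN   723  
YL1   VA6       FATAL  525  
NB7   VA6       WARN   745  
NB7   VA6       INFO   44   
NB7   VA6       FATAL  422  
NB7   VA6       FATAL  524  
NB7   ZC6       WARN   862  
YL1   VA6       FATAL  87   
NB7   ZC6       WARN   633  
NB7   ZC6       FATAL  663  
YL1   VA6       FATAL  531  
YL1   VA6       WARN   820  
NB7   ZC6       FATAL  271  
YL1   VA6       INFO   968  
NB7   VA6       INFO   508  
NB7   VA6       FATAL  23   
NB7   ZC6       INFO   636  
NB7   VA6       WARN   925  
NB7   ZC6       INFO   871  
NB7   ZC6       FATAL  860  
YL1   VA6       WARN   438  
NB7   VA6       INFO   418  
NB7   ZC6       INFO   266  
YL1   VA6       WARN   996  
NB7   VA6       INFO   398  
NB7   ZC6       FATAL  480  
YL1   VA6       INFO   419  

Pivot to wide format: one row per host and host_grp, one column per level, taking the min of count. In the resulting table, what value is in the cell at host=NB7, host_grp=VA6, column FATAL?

23

Rows with host=NB7, host_grp=VA6 and level=FATAL: count values are 804, 422, 524, 23.
min(804, 422, 524, 23) = 23.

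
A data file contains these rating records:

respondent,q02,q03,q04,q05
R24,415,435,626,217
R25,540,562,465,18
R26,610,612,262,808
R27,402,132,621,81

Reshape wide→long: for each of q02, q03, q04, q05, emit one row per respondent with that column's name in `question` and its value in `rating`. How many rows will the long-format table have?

4 respondent values × 4 melted columns = 16 rows.

16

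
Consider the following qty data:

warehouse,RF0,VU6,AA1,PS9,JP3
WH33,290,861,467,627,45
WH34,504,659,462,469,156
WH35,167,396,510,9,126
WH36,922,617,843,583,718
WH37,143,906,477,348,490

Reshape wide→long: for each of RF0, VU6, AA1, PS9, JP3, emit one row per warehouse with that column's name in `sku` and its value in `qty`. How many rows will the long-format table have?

5 warehouse values × 5 melted columns = 25 rows.

25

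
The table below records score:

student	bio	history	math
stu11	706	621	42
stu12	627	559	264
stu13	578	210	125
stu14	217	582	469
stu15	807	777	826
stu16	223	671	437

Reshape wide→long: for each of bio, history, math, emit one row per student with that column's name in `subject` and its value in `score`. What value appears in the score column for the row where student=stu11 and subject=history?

Unpivoting turns each (student, wide-column) pair into one long row.
The wide cell at row stu11, column history holds 621, so the long row (stu11, history) has score=621.

621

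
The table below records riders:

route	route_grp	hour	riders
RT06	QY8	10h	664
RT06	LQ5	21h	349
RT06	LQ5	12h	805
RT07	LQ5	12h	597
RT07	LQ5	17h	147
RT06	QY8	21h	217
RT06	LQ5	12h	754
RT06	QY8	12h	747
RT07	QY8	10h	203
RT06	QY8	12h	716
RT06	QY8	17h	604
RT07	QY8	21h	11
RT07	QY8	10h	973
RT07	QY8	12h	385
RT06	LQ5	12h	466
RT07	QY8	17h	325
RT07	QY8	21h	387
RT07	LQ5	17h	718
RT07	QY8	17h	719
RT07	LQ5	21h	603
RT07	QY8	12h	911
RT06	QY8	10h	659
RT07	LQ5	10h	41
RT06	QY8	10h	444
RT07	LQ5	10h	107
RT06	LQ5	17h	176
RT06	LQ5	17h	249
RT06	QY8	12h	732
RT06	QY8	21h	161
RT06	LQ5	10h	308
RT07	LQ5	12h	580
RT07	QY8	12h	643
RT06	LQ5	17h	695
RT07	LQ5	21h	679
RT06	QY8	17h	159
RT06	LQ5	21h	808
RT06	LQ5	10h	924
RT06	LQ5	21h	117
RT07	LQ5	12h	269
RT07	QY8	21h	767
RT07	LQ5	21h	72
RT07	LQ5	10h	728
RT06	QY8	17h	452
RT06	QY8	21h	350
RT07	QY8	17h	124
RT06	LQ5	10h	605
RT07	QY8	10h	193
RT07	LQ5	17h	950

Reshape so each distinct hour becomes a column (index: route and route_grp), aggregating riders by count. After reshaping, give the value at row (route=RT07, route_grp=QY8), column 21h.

Rows with route=RT07, route_grp=QY8 and hour=21h: riders values are 11, 387, 767.
3 rows match — count = 3.

3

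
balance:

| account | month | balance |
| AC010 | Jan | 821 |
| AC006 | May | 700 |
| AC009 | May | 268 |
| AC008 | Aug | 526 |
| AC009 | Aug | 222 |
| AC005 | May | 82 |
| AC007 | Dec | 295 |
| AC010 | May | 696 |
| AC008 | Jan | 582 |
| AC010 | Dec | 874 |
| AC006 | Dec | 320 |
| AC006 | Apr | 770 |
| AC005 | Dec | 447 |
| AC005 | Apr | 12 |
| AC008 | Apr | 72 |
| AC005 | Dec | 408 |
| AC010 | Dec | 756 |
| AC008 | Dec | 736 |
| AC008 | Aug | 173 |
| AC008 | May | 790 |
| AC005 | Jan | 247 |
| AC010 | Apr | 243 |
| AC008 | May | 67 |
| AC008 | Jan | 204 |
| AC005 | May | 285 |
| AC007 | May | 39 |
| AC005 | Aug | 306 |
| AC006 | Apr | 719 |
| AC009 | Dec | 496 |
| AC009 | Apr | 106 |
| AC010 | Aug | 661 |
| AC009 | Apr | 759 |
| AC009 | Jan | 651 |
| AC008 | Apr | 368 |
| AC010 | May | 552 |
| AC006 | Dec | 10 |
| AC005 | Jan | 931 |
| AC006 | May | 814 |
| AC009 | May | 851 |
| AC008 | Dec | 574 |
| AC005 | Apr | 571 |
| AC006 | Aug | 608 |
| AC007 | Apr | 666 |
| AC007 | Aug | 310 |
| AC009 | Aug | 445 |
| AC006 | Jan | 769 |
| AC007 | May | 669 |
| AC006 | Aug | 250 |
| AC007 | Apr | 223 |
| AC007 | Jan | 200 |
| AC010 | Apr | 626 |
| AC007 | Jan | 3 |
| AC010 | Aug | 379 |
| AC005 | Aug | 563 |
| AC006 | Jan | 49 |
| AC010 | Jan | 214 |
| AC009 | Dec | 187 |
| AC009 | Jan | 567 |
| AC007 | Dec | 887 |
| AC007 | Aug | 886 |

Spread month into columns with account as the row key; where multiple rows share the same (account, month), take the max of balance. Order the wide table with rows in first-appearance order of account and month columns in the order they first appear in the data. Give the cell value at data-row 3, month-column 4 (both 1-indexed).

With rows in first-appearance order of account, row 3 is account=AC009. month columns in first-appearance order: Jan, May, Aug, Dec, Apr; column 4 is Dec.
Long rows with account=AC009, month=Dec: max(496, 187) = 496.

496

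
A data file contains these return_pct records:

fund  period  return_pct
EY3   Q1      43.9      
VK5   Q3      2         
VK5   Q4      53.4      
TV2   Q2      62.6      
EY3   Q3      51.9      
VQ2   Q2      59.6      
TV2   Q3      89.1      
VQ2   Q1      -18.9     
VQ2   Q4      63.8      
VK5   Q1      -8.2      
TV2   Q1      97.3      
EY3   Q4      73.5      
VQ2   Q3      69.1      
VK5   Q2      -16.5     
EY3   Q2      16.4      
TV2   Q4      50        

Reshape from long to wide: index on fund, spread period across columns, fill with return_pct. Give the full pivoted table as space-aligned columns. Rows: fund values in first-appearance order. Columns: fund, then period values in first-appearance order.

Columns: fund plus the 4 distinct period values (Q1, Q3, Q4, Q2).
For example, row EY3 column Q1 takes return_pct=43.9 from the long row (EY3, Q1).

fund  Q1     Q3    Q4    Q2   
EY3   43.9   51.9  73.5  16.4 
VK5   -8.2   2     53.4  -16.5
TV2   97.3   89.1  50    62.6 
VQ2   -18.9  69.1  63.8  59.6 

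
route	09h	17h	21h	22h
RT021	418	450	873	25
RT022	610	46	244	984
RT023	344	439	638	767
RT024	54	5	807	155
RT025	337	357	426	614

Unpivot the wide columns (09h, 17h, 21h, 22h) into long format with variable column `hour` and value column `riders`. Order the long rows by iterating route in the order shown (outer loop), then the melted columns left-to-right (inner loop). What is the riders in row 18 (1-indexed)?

20 rows total (5 × 4). Row 18: index ⌊(18-1)/4⌋ = 4 into route → RT025; (18-1) mod 4 = 1 into the melted columns → 17h.
So row 18 is (RT025, 17h, 357); riders = 357.

357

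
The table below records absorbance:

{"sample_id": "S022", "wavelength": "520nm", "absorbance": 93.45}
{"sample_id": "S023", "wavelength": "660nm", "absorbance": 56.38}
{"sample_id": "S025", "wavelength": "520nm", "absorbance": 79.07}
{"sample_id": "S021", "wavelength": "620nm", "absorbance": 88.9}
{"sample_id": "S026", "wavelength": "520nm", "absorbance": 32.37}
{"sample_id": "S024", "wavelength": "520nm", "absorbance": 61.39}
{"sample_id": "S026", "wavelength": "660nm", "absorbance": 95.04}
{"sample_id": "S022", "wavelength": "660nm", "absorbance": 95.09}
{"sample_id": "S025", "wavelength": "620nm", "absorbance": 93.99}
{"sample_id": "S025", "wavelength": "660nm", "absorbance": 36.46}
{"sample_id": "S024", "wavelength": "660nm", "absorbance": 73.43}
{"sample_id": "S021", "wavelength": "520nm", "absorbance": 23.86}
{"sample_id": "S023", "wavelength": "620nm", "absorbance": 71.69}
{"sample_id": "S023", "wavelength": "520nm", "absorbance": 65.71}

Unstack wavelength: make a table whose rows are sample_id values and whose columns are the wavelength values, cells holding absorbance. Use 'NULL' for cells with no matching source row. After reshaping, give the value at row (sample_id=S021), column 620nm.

The long row with sample_id=S021, wavelength=620nm has absorbance=88.9.

88.9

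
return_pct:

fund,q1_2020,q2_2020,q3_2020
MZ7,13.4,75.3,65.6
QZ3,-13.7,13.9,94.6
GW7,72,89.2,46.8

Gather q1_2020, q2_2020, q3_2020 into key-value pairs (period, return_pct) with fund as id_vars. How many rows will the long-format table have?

9

3 fund values × 3 melted columns = 9 rows.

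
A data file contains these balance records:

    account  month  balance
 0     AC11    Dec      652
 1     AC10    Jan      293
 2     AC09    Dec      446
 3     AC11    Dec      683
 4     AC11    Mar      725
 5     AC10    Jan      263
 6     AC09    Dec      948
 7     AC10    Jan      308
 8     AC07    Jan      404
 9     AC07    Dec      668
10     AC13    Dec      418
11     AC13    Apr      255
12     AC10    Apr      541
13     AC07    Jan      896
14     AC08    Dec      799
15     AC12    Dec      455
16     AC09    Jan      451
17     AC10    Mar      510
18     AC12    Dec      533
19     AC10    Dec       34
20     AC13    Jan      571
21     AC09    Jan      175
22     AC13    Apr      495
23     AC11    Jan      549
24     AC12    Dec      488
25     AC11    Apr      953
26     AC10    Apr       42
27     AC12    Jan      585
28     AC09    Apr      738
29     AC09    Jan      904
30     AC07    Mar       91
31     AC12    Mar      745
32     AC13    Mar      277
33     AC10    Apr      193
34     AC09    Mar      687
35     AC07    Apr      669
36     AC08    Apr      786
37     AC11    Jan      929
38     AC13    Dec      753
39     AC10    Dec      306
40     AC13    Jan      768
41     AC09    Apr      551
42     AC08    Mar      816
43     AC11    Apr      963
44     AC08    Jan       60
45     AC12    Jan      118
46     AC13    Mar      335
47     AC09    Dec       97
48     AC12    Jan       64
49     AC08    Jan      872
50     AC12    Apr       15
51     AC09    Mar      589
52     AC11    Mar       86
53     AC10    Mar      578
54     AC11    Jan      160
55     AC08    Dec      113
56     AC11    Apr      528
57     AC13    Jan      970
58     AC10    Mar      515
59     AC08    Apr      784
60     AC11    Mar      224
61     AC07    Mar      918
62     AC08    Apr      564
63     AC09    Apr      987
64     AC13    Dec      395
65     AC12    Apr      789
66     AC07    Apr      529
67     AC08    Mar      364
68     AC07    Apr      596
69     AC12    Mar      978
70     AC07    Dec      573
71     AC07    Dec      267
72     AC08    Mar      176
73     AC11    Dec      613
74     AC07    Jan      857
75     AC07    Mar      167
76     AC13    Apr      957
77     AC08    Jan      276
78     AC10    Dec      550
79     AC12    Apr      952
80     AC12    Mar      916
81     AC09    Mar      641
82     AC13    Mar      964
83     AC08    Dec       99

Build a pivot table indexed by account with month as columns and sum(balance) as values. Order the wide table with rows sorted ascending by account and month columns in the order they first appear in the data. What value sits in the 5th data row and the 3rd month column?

1035

With rows sorted ascending by account, row 5 is account=AC11. month columns in first-appearance order: Dec, Jan, Mar, Apr; column 3 is Mar.
Long rows with account=AC11, month=Mar: 725 + 86 + 224 = 1035.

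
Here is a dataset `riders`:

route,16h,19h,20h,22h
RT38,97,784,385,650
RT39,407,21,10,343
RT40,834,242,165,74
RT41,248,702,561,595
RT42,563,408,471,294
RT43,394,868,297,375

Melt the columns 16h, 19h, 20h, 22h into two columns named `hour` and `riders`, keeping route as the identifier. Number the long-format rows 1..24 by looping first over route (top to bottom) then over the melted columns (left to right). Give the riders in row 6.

21

24 rows total (6 × 4). Row 6: index ⌊(6-1)/4⌋ = 1 into route → RT39; (6-1) mod 4 = 1 into the melted columns → 19h.
So row 6 is (RT39, 19h, 21); riders = 21.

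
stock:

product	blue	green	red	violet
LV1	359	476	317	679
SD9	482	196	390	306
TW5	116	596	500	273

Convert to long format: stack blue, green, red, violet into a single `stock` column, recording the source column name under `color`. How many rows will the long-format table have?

3 product values × 4 melted columns = 12 rows.

12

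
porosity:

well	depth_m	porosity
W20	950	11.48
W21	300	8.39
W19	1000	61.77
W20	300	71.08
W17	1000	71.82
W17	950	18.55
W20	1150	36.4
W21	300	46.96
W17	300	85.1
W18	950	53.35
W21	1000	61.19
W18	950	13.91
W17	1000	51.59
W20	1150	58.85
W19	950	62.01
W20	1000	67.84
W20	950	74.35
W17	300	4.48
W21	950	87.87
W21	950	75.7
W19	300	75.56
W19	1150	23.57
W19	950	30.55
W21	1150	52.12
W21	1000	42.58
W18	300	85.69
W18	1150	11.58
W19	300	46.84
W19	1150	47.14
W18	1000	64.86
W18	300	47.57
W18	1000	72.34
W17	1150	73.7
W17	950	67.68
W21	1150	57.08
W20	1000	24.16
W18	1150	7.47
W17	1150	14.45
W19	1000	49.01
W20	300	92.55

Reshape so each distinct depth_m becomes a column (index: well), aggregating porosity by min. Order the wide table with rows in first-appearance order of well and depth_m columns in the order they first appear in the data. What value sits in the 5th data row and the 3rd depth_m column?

64.86

With rows in first-appearance order of well, row 5 is well=W18. depth_m columns in first-appearance order: 950, 300, 1000, 1150; column 3 is 1000.
Long rows with well=W18, depth_m=1000: min(64.86, 72.34) = 64.86.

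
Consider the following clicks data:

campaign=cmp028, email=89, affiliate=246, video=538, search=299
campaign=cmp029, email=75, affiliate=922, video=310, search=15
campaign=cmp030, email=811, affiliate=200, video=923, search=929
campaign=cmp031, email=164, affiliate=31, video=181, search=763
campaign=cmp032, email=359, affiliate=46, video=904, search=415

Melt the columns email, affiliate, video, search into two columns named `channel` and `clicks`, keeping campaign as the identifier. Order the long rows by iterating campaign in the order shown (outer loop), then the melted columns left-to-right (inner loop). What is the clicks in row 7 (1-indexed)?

310

20 rows total (5 × 4). Row 7: index ⌊(7-1)/4⌋ = 1 into campaign → cmp029; (7-1) mod 4 = 2 into the melted columns → video.
So row 7 is (cmp029, video, 310); clicks = 310.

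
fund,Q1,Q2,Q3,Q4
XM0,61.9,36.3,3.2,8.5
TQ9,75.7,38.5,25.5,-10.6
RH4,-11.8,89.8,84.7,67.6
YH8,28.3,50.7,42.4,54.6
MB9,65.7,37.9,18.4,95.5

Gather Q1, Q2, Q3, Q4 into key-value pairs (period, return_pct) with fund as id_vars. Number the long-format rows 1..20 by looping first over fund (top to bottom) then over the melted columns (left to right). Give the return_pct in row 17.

20 rows total (5 × 4). Row 17: index ⌊(17-1)/4⌋ = 4 into fund → MB9; (17-1) mod 4 = 0 into the melted columns → Q1.
So row 17 is (MB9, Q1, 65.7); return_pct = 65.7.

65.7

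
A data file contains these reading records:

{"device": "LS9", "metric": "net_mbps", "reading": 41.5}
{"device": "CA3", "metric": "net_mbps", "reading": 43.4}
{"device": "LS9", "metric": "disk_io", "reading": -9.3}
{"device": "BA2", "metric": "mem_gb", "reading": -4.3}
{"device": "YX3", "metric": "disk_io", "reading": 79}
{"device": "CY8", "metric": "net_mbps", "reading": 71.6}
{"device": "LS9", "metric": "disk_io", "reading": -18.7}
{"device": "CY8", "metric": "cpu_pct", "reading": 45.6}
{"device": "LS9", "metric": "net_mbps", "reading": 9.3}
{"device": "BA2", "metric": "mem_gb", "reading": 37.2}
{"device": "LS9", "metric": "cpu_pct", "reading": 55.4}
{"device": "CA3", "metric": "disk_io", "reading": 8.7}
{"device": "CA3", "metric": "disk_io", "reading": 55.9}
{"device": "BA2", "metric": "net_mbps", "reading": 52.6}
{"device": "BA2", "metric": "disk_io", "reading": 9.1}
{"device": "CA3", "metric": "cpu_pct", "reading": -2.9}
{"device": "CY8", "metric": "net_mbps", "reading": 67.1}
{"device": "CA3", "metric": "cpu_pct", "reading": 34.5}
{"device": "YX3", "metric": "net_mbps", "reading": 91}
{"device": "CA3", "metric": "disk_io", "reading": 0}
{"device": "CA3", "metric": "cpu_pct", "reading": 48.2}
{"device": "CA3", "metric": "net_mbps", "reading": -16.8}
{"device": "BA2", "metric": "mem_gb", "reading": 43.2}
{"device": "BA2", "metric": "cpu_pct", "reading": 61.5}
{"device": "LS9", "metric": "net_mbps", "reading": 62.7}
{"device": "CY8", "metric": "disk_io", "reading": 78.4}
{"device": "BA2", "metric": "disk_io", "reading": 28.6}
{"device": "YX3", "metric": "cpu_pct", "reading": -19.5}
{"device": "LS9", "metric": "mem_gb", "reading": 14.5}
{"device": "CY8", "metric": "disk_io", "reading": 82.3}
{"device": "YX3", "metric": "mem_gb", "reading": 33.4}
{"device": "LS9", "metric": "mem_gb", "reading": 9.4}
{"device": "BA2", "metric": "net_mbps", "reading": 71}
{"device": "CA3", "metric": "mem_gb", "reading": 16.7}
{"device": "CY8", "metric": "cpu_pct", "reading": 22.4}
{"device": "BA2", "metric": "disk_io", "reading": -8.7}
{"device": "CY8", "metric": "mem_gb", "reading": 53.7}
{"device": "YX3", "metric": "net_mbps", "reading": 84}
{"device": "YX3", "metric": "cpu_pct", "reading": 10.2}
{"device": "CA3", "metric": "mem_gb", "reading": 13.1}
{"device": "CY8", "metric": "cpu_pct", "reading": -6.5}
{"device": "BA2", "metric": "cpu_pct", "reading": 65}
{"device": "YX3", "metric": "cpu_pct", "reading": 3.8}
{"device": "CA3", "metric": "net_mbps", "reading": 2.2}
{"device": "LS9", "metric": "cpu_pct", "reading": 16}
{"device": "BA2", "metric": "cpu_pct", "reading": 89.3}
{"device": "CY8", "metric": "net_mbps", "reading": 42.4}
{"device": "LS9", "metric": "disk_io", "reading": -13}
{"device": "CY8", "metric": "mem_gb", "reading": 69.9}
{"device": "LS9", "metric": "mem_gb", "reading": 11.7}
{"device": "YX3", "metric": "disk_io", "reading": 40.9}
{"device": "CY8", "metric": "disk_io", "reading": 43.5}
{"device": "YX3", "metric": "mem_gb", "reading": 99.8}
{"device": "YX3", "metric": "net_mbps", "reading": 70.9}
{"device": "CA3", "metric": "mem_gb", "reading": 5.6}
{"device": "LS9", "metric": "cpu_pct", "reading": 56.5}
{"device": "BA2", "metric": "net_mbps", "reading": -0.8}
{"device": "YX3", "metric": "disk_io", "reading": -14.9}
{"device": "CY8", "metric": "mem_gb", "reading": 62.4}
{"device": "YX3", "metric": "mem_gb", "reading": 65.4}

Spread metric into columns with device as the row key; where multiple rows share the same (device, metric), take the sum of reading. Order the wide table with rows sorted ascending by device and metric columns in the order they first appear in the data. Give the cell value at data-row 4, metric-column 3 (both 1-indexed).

35.6

With rows sorted ascending by device, row 4 is device=LS9. metric columns in first-appearance order: net_mbps, disk_io, mem_gb, cpu_pct; column 3 is mem_gb.
Long rows with device=LS9, metric=mem_gb: 14.5 + 9.4 + 11.7 = 35.6.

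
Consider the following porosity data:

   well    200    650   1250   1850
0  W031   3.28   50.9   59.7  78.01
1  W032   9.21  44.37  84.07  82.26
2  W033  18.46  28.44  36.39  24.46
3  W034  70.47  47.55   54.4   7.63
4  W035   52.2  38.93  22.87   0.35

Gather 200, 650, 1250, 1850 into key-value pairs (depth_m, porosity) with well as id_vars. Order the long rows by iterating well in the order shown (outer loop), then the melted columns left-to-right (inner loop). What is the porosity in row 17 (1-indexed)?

52.2

20 rows total (5 × 4). Row 17: index ⌊(17-1)/4⌋ = 4 into well → W035; (17-1) mod 4 = 0 into the melted columns → 200.
So row 17 is (W035, 200, 52.2); porosity = 52.2.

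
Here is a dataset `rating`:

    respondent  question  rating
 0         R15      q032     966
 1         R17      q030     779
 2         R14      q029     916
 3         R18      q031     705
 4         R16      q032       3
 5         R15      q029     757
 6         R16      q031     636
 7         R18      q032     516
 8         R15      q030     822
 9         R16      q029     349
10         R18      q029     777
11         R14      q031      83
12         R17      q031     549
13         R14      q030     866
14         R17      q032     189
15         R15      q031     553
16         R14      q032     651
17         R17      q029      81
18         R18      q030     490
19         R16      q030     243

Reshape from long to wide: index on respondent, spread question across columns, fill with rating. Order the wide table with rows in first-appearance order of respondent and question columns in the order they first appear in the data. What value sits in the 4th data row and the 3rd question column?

777

With rows in first-appearance order of respondent, row 4 is respondent=R18. question columns in first-appearance order: q032, q030, q029, q031; column 3 is q029.
Long rows with respondent=R18, question=q029: rating = 777.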